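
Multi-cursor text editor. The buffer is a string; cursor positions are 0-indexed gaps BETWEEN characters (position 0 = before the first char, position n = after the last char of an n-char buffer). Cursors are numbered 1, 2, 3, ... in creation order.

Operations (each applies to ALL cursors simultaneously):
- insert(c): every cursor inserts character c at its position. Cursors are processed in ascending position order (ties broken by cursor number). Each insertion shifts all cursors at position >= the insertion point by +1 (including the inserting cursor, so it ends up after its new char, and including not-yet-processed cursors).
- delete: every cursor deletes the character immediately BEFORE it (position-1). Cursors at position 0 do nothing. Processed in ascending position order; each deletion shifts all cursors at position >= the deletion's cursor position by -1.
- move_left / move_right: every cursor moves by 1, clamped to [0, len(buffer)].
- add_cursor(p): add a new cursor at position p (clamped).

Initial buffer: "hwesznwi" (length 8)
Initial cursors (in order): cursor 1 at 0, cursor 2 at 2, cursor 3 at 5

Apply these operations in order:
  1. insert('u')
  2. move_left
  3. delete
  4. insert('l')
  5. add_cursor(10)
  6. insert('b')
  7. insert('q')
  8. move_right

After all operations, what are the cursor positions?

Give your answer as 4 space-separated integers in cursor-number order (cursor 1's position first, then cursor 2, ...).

Answer: 4 9 15 19

Derivation:
After op 1 (insert('u')): buffer="uhwueszunwi" (len 11), cursors c1@1 c2@4 c3@8, authorship 1..2...3...
After op 2 (move_left): buffer="uhwueszunwi" (len 11), cursors c1@0 c2@3 c3@7, authorship 1..2...3...
After op 3 (delete): buffer="uhuesunwi" (len 9), cursors c1@0 c2@2 c3@5, authorship 1.2..3...
After op 4 (insert('l')): buffer="luhlueslunwi" (len 12), cursors c1@1 c2@4 c3@8, authorship 11.22..33...
After op 5 (add_cursor(10)): buffer="luhlueslunwi" (len 12), cursors c1@1 c2@4 c3@8 c4@10, authorship 11.22..33...
After op 6 (insert('b')): buffer="lbuhlbueslbunbwi" (len 16), cursors c1@2 c2@6 c3@11 c4@14, authorship 111.222..333.4..
After op 7 (insert('q')): buffer="lbquhlbqueslbqunbqwi" (len 20), cursors c1@3 c2@8 c3@14 c4@18, authorship 1111.2222..3333.44..
After op 8 (move_right): buffer="lbquhlbqueslbqunbqwi" (len 20), cursors c1@4 c2@9 c3@15 c4@19, authorship 1111.2222..3333.44..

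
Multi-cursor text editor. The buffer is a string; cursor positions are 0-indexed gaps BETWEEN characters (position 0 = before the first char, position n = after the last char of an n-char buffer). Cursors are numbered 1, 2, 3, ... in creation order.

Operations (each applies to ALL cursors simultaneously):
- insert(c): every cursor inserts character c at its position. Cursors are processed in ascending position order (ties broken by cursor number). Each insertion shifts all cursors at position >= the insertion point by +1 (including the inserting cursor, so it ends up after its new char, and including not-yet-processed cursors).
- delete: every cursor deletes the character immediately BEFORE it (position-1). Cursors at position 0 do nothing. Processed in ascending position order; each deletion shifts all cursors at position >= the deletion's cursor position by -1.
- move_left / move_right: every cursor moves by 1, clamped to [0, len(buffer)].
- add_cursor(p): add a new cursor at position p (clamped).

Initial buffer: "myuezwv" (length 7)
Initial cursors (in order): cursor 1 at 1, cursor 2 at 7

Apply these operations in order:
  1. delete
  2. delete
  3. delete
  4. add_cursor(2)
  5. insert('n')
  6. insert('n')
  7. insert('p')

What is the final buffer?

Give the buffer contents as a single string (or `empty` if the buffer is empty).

After op 1 (delete): buffer="yuezw" (len 5), cursors c1@0 c2@5, authorship .....
After op 2 (delete): buffer="yuez" (len 4), cursors c1@0 c2@4, authorship ....
After op 3 (delete): buffer="yue" (len 3), cursors c1@0 c2@3, authorship ...
After op 4 (add_cursor(2)): buffer="yue" (len 3), cursors c1@0 c3@2 c2@3, authorship ...
After op 5 (insert('n')): buffer="nyunen" (len 6), cursors c1@1 c3@4 c2@6, authorship 1..3.2
After op 6 (insert('n')): buffer="nnyunnenn" (len 9), cursors c1@2 c3@6 c2@9, authorship 11..33.22
After op 7 (insert('p')): buffer="nnpyunnpennp" (len 12), cursors c1@3 c3@8 c2@12, authorship 111..333.222

Answer: nnpyunnpennp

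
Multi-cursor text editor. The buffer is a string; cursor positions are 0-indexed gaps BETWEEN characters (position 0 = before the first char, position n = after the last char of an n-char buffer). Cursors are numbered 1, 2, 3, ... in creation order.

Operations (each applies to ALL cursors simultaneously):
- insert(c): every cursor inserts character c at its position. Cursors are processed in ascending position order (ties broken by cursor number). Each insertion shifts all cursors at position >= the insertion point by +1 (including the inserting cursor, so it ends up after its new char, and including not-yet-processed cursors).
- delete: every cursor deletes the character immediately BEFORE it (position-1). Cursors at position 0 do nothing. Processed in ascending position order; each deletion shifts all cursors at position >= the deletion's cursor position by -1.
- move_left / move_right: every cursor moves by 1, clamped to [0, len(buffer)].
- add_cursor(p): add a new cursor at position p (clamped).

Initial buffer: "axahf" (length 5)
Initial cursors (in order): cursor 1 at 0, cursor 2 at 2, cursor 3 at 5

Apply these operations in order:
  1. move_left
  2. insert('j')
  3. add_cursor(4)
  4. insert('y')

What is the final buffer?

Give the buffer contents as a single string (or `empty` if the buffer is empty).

Answer: jyajyxyahjyf

Derivation:
After op 1 (move_left): buffer="axahf" (len 5), cursors c1@0 c2@1 c3@4, authorship .....
After op 2 (insert('j')): buffer="jajxahjf" (len 8), cursors c1@1 c2@3 c3@7, authorship 1.2...3.
After op 3 (add_cursor(4)): buffer="jajxahjf" (len 8), cursors c1@1 c2@3 c4@4 c3@7, authorship 1.2...3.
After op 4 (insert('y')): buffer="jyajyxyahjyf" (len 12), cursors c1@2 c2@5 c4@7 c3@11, authorship 11.22.4..33.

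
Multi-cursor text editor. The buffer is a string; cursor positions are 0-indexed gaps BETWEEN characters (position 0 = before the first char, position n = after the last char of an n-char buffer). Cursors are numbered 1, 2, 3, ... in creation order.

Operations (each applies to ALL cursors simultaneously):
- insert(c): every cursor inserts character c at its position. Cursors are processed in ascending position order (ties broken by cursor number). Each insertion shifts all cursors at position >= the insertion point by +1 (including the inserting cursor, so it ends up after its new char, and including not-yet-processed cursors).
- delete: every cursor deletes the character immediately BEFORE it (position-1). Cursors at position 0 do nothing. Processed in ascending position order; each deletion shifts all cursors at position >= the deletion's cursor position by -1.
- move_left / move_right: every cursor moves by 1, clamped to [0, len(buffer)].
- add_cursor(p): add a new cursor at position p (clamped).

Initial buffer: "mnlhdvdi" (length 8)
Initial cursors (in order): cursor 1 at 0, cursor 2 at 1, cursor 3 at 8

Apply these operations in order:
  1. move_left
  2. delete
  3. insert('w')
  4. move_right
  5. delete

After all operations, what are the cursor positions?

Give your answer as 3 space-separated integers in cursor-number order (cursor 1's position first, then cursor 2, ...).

After op 1 (move_left): buffer="mnlhdvdi" (len 8), cursors c1@0 c2@0 c3@7, authorship ........
After op 2 (delete): buffer="mnlhdvi" (len 7), cursors c1@0 c2@0 c3@6, authorship .......
After op 3 (insert('w')): buffer="wwmnlhdvwi" (len 10), cursors c1@2 c2@2 c3@9, authorship 12......3.
After op 4 (move_right): buffer="wwmnlhdvwi" (len 10), cursors c1@3 c2@3 c3@10, authorship 12......3.
After op 5 (delete): buffer="wnlhdvw" (len 7), cursors c1@1 c2@1 c3@7, authorship 1.....3

Answer: 1 1 7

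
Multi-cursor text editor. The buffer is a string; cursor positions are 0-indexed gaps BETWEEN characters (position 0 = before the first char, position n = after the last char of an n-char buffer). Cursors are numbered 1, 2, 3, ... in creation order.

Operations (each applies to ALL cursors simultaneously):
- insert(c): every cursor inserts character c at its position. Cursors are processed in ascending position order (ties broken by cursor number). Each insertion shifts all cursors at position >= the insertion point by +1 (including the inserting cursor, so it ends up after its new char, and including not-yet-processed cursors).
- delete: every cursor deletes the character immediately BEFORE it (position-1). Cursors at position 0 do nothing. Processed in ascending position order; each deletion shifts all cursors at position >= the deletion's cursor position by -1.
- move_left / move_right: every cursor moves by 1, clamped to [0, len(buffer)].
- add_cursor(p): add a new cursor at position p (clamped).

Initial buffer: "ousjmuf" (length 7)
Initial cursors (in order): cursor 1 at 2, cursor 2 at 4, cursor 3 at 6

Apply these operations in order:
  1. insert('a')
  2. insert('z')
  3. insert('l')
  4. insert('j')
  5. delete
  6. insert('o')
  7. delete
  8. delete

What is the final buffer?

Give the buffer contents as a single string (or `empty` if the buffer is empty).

After op 1 (insert('a')): buffer="ouasjamuaf" (len 10), cursors c1@3 c2@6 c3@9, authorship ..1..2..3.
After op 2 (insert('z')): buffer="ouazsjazmuazf" (len 13), cursors c1@4 c2@8 c3@12, authorship ..11..22..33.
After op 3 (insert('l')): buffer="ouazlsjazlmuazlf" (len 16), cursors c1@5 c2@10 c3@15, authorship ..111..222..333.
After op 4 (insert('j')): buffer="ouazljsjazljmuazljf" (len 19), cursors c1@6 c2@12 c3@18, authorship ..1111..2222..3333.
After op 5 (delete): buffer="ouazlsjazlmuazlf" (len 16), cursors c1@5 c2@10 c3@15, authorship ..111..222..333.
After op 6 (insert('o')): buffer="ouazlosjazlomuazlof" (len 19), cursors c1@6 c2@12 c3@18, authorship ..1111..2222..3333.
After op 7 (delete): buffer="ouazlsjazlmuazlf" (len 16), cursors c1@5 c2@10 c3@15, authorship ..111..222..333.
After op 8 (delete): buffer="ouazsjazmuazf" (len 13), cursors c1@4 c2@8 c3@12, authorship ..11..22..33.

Answer: ouazsjazmuazf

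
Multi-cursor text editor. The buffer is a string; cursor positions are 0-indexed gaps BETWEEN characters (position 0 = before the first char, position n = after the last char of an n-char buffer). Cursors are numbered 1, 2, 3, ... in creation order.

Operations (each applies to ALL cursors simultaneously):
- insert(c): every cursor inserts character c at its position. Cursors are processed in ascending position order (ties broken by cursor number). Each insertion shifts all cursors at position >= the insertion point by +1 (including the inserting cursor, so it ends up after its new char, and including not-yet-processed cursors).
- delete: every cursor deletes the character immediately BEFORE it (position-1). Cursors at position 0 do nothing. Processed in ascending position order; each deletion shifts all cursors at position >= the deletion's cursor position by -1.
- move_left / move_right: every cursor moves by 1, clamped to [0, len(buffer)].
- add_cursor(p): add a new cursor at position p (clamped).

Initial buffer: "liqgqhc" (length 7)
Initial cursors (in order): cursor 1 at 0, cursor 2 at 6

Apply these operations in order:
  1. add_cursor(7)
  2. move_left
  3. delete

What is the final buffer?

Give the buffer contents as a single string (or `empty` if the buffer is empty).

After op 1 (add_cursor(7)): buffer="liqgqhc" (len 7), cursors c1@0 c2@6 c3@7, authorship .......
After op 2 (move_left): buffer="liqgqhc" (len 7), cursors c1@0 c2@5 c3@6, authorship .......
After op 3 (delete): buffer="liqgc" (len 5), cursors c1@0 c2@4 c3@4, authorship .....

Answer: liqgc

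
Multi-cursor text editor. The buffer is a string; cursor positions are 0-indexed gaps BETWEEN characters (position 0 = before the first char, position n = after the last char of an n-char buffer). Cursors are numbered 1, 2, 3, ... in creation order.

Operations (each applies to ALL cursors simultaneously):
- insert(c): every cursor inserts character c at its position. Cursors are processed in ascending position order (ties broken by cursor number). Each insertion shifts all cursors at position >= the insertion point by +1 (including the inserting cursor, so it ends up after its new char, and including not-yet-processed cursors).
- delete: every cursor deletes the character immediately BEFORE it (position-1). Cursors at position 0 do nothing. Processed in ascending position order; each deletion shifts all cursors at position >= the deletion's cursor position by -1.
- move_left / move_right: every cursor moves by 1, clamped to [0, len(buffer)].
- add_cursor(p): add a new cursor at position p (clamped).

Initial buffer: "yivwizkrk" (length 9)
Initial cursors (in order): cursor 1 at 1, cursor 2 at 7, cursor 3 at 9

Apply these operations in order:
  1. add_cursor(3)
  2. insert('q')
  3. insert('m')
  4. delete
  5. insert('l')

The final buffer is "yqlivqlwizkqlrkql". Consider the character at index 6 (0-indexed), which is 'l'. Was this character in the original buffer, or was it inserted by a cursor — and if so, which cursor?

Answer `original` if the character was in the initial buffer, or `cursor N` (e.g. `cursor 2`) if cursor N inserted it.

After op 1 (add_cursor(3)): buffer="yivwizkrk" (len 9), cursors c1@1 c4@3 c2@7 c3@9, authorship .........
After op 2 (insert('q')): buffer="yqivqwizkqrkq" (len 13), cursors c1@2 c4@5 c2@10 c3@13, authorship .1..4....2..3
After op 3 (insert('m')): buffer="yqmivqmwizkqmrkqm" (len 17), cursors c1@3 c4@7 c2@13 c3@17, authorship .11..44....22..33
After op 4 (delete): buffer="yqivqwizkqrkq" (len 13), cursors c1@2 c4@5 c2@10 c3@13, authorship .1..4....2..3
After op 5 (insert('l')): buffer="yqlivqlwizkqlrkql" (len 17), cursors c1@3 c4@7 c2@13 c3@17, authorship .11..44....22..33
Authorship (.=original, N=cursor N): . 1 1 . . 4 4 . . . . 2 2 . . 3 3
Index 6: author = 4

Answer: cursor 4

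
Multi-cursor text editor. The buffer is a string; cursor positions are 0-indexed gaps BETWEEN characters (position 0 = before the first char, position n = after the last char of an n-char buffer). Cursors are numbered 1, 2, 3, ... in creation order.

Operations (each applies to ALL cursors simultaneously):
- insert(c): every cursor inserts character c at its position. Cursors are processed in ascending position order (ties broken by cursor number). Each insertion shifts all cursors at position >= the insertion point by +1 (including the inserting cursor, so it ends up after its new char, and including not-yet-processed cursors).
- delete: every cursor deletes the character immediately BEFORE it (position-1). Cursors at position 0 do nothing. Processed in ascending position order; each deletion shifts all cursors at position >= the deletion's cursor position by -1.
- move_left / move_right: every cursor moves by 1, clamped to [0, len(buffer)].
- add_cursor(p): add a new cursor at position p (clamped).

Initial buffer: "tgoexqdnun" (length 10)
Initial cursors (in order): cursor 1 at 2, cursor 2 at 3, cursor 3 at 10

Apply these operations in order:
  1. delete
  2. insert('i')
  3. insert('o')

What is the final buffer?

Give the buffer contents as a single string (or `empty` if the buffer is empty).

Answer: tiiooexqdnuio

Derivation:
After op 1 (delete): buffer="texqdnu" (len 7), cursors c1@1 c2@1 c3@7, authorship .......
After op 2 (insert('i')): buffer="tiiexqdnui" (len 10), cursors c1@3 c2@3 c3@10, authorship .12......3
After op 3 (insert('o')): buffer="tiiooexqdnuio" (len 13), cursors c1@5 c2@5 c3@13, authorship .1212......33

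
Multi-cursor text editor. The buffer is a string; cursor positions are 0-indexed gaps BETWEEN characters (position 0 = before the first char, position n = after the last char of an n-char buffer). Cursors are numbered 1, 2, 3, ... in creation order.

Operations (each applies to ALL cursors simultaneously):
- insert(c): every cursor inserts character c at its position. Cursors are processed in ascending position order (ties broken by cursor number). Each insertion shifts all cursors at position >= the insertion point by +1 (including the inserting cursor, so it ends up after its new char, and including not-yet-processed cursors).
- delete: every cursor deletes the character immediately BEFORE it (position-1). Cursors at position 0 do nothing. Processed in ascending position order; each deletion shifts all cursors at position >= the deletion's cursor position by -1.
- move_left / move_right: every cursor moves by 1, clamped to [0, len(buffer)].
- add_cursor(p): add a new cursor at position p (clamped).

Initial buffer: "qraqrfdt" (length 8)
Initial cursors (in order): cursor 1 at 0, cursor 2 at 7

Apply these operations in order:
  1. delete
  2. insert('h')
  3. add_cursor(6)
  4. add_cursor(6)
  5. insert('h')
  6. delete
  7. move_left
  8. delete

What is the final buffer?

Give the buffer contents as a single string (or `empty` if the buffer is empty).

Answer: hqrrht

Derivation:
After op 1 (delete): buffer="qraqrft" (len 7), cursors c1@0 c2@6, authorship .......
After op 2 (insert('h')): buffer="hqraqrfht" (len 9), cursors c1@1 c2@8, authorship 1......2.
After op 3 (add_cursor(6)): buffer="hqraqrfht" (len 9), cursors c1@1 c3@6 c2@8, authorship 1......2.
After op 4 (add_cursor(6)): buffer="hqraqrfht" (len 9), cursors c1@1 c3@6 c4@6 c2@8, authorship 1......2.
After op 5 (insert('h')): buffer="hhqraqrhhfhht" (len 13), cursors c1@2 c3@9 c4@9 c2@12, authorship 11.....34.22.
After op 6 (delete): buffer="hqraqrfht" (len 9), cursors c1@1 c3@6 c4@6 c2@8, authorship 1......2.
After op 7 (move_left): buffer="hqraqrfht" (len 9), cursors c1@0 c3@5 c4@5 c2@7, authorship 1......2.
After op 8 (delete): buffer="hqrrht" (len 6), cursors c1@0 c3@3 c4@3 c2@4, authorship 1...2.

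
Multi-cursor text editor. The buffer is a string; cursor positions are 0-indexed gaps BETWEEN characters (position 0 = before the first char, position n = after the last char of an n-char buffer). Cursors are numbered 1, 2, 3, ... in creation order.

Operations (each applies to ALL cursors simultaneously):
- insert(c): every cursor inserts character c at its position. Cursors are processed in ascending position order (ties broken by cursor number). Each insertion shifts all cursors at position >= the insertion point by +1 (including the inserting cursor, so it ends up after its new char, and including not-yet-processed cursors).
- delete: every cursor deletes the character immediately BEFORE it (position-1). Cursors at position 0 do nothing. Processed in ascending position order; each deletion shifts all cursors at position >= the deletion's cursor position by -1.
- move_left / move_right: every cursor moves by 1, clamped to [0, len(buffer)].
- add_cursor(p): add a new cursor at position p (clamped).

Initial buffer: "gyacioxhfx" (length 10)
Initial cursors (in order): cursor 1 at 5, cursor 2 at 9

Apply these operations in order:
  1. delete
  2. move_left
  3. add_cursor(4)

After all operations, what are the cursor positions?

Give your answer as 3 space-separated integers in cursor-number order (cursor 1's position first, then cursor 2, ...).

After op 1 (delete): buffer="gyacoxhx" (len 8), cursors c1@4 c2@7, authorship ........
After op 2 (move_left): buffer="gyacoxhx" (len 8), cursors c1@3 c2@6, authorship ........
After op 3 (add_cursor(4)): buffer="gyacoxhx" (len 8), cursors c1@3 c3@4 c2@6, authorship ........

Answer: 3 6 4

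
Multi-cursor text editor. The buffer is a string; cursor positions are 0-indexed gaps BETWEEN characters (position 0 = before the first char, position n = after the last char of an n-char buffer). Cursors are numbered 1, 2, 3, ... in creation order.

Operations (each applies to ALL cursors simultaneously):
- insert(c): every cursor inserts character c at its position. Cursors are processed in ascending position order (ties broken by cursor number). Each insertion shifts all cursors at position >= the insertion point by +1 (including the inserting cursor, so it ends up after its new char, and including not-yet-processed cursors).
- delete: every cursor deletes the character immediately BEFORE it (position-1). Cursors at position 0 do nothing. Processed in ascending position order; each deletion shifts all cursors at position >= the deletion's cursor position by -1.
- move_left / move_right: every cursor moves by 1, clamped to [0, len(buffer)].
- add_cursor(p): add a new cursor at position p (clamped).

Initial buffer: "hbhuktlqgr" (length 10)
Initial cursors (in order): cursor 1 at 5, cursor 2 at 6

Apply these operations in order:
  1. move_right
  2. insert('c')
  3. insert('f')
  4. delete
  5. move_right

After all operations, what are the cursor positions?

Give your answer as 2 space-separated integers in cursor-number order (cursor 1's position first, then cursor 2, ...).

Answer: 8 10

Derivation:
After op 1 (move_right): buffer="hbhuktlqgr" (len 10), cursors c1@6 c2@7, authorship ..........
After op 2 (insert('c')): buffer="hbhuktclcqgr" (len 12), cursors c1@7 c2@9, authorship ......1.2...
After op 3 (insert('f')): buffer="hbhuktcflcfqgr" (len 14), cursors c1@8 c2@11, authorship ......11.22...
After op 4 (delete): buffer="hbhuktclcqgr" (len 12), cursors c1@7 c2@9, authorship ......1.2...
After op 5 (move_right): buffer="hbhuktclcqgr" (len 12), cursors c1@8 c2@10, authorship ......1.2...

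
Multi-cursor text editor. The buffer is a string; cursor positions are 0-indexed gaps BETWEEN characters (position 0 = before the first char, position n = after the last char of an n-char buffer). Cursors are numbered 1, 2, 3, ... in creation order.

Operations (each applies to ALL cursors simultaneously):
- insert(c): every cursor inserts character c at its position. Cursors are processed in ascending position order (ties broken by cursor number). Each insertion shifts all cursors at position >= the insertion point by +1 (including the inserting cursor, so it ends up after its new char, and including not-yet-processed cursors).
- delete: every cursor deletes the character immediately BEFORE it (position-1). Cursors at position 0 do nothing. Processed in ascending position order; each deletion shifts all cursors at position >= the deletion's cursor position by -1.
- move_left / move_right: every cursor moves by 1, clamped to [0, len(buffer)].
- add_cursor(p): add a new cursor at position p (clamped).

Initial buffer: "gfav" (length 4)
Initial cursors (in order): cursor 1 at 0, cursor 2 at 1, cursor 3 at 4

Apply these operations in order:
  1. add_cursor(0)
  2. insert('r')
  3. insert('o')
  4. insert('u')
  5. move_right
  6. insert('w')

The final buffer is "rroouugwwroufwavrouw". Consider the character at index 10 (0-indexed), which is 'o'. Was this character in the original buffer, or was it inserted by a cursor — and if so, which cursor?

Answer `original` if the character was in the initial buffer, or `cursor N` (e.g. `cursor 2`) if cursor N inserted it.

Answer: cursor 2

Derivation:
After op 1 (add_cursor(0)): buffer="gfav" (len 4), cursors c1@0 c4@0 c2@1 c3@4, authorship ....
After op 2 (insert('r')): buffer="rrgrfavr" (len 8), cursors c1@2 c4@2 c2@4 c3@8, authorship 14.2...3
After op 3 (insert('o')): buffer="rroogrofavro" (len 12), cursors c1@4 c4@4 c2@7 c3@12, authorship 1414.22...33
After op 4 (insert('u')): buffer="rroouugroufavrou" (len 16), cursors c1@6 c4@6 c2@10 c3@16, authorship 141414.222...333
After op 5 (move_right): buffer="rroouugroufavrou" (len 16), cursors c1@7 c4@7 c2@11 c3@16, authorship 141414.222...333
After op 6 (insert('w')): buffer="rroouugwwroufwavrouw" (len 20), cursors c1@9 c4@9 c2@14 c3@20, authorship 141414.14222.2..3333
Authorship (.=original, N=cursor N): 1 4 1 4 1 4 . 1 4 2 2 2 . 2 . . 3 3 3 3
Index 10: author = 2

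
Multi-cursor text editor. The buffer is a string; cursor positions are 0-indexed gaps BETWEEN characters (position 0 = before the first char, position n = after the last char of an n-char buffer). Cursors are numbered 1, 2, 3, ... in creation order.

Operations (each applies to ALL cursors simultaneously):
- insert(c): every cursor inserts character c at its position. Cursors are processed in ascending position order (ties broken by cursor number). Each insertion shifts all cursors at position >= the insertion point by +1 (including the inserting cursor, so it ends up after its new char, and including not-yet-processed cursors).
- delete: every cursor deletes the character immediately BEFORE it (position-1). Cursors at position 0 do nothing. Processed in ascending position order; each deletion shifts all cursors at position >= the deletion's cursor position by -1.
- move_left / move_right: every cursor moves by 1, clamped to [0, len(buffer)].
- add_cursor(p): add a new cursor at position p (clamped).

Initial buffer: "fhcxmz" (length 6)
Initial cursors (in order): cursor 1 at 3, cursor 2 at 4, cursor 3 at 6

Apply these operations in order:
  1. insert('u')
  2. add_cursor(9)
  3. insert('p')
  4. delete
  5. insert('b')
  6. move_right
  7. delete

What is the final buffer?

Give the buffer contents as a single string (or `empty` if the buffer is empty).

Answer: fhcububzu

Derivation:
After op 1 (insert('u')): buffer="fhcuxumzu" (len 9), cursors c1@4 c2@6 c3@9, authorship ...1.2..3
After op 2 (add_cursor(9)): buffer="fhcuxumzu" (len 9), cursors c1@4 c2@6 c3@9 c4@9, authorship ...1.2..3
After op 3 (insert('p')): buffer="fhcupxupmzupp" (len 13), cursors c1@5 c2@8 c3@13 c4@13, authorship ...11.22..334
After op 4 (delete): buffer="fhcuxumzu" (len 9), cursors c1@4 c2@6 c3@9 c4@9, authorship ...1.2..3
After op 5 (insert('b')): buffer="fhcubxubmzubb" (len 13), cursors c1@5 c2@8 c3@13 c4@13, authorship ...11.22..334
After op 6 (move_right): buffer="fhcubxubmzubb" (len 13), cursors c1@6 c2@9 c3@13 c4@13, authorship ...11.22..334
After op 7 (delete): buffer="fhcububzu" (len 9), cursors c1@5 c2@7 c3@9 c4@9, authorship ...1122.3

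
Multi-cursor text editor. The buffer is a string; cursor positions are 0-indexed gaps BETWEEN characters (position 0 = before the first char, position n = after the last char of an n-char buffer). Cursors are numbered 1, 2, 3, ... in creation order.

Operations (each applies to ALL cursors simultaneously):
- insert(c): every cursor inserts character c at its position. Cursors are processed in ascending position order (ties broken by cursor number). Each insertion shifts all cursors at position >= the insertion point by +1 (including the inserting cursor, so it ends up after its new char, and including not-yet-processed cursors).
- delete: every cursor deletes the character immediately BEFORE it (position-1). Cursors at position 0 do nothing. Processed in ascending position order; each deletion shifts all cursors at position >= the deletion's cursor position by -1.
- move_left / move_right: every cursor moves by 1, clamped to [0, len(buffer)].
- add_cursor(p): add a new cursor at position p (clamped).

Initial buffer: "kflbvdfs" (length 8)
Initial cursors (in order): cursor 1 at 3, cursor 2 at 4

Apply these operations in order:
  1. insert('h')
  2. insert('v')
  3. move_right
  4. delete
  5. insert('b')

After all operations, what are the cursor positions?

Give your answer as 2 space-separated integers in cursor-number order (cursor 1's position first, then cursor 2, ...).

After op 1 (insert('h')): buffer="kflhbhvdfs" (len 10), cursors c1@4 c2@6, authorship ...1.2....
After op 2 (insert('v')): buffer="kflhvbhvvdfs" (len 12), cursors c1@5 c2@8, authorship ...11.22....
After op 3 (move_right): buffer="kflhvbhvvdfs" (len 12), cursors c1@6 c2@9, authorship ...11.22....
After op 4 (delete): buffer="kflhvhvdfs" (len 10), cursors c1@5 c2@7, authorship ...1122...
After op 5 (insert('b')): buffer="kflhvbhvbdfs" (len 12), cursors c1@6 c2@9, authorship ...111222...

Answer: 6 9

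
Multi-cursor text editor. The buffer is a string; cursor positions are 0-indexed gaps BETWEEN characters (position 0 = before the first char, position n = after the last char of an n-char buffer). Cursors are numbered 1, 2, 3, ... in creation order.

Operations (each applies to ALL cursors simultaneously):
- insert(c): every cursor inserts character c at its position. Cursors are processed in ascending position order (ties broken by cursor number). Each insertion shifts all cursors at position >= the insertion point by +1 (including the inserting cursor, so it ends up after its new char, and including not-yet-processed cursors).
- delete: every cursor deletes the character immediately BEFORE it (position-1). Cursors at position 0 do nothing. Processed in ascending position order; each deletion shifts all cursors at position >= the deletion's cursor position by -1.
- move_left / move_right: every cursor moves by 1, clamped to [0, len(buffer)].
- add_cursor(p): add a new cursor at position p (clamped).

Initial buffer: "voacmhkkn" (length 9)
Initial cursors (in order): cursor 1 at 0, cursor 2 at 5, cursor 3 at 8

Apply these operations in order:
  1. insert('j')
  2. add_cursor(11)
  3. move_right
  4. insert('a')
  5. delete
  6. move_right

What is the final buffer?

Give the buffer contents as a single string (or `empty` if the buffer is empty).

Answer: jvoacmjhkkjn

Derivation:
After op 1 (insert('j')): buffer="jvoacmjhkkjn" (len 12), cursors c1@1 c2@7 c3@11, authorship 1.....2...3.
After op 2 (add_cursor(11)): buffer="jvoacmjhkkjn" (len 12), cursors c1@1 c2@7 c3@11 c4@11, authorship 1.....2...3.
After op 3 (move_right): buffer="jvoacmjhkkjn" (len 12), cursors c1@2 c2@8 c3@12 c4@12, authorship 1.....2...3.
After op 4 (insert('a')): buffer="jvaoacmjhakkjnaa" (len 16), cursors c1@3 c2@10 c3@16 c4@16, authorship 1.1....2.2..3.34
After op 5 (delete): buffer="jvoacmjhkkjn" (len 12), cursors c1@2 c2@8 c3@12 c4@12, authorship 1.....2...3.
After op 6 (move_right): buffer="jvoacmjhkkjn" (len 12), cursors c1@3 c2@9 c3@12 c4@12, authorship 1.....2...3.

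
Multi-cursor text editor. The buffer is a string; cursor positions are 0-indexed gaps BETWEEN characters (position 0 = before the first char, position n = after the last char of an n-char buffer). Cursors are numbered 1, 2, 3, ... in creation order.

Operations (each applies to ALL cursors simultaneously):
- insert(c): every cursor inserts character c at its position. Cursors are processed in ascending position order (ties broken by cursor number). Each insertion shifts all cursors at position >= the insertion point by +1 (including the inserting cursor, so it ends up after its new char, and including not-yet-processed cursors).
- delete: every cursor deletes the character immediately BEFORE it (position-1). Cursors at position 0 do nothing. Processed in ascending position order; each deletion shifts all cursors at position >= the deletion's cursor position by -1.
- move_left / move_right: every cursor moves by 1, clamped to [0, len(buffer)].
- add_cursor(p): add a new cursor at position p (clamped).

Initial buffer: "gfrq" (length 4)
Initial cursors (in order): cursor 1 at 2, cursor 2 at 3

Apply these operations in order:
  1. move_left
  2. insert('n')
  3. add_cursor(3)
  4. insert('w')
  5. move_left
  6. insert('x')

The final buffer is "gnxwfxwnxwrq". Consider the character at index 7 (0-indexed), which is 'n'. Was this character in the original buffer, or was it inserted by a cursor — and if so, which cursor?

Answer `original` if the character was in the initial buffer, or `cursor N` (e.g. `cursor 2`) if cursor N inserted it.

Answer: cursor 2

Derivation:
After op 1 (move_left): buffer="gfrq" (len 4), cursors c1@1 c2@2, authorship ....
After op 2 (insert('n')): buffer="gnfnrq" (len 6), cursors c1@2 c2@4, authorship .1.2..
After op 3 (add_cursor(3)): buffer="gnfnrq" (len 6), cursors c1@2 c3@3 c2@4, authorship .1.2..
After op 4 (insert('w')): buffer="gnwfwnwrq" (len 9), cursors c1@3 c3@5 c2@7, authorship .11.322..
After op 5 (move_left): buffer="gnwfwnwrq" (len 9), cursors c1@2 c3@4 c2@6, authorship .11.322..
After op 6 (insert('x')): buffer="gnxwfxwnxwrq" (len 12), cursors c1@3 c3@6 c2@9, authorship .111.33222..
Authorship (.=original, N=cursor N): . 1 1 1 . 3 3 2 2 2 . .
Index 7: author = 2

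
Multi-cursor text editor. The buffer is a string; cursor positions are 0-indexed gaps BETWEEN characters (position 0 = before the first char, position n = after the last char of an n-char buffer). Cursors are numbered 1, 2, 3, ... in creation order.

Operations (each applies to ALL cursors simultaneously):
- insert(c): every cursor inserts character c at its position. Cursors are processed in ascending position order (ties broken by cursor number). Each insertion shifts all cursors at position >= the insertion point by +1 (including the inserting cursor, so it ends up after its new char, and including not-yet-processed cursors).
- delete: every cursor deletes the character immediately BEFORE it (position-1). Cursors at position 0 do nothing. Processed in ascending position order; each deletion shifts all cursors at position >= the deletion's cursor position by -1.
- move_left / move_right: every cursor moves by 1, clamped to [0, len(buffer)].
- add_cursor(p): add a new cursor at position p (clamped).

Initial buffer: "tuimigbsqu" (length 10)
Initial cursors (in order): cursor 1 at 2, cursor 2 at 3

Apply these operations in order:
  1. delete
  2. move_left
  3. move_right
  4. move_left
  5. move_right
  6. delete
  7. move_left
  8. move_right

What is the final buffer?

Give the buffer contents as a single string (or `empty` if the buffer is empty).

After op 1 (delete): buffer="tmigbsqu" (len 8), cursors c1@1 c2@1, authorship ........
After op 2 (move_left): buffer="tmigbsqu" (len 8), cursors c1@0 c2@0, authorship ........
After op 3 (move_right): buffer="tmigbsqu" (len 8), cursors c1@1 c2@1, authorship ........
After op 4 (move_left): buffer="tmigbsqu" (len 8), cursors c1@0 c2@0, authorship ........
After op 5 (move_right): buffer="tmigbsqu" (len 8), cursors c1@1 c2@1, authorship ........
After op 6 (delete): buffer="migbsqu" (len 7), cursors c1@0 c2@0, authorship .......
After op 7 (move_left): buffer="migbsqu" (len 7), cursors c1@0 c2@0, authorship .......
After op 8 (move_right): buffer="migbsqu" (len 7), cursors c1@1 c2@1, authorship .......

Answer: migbsqu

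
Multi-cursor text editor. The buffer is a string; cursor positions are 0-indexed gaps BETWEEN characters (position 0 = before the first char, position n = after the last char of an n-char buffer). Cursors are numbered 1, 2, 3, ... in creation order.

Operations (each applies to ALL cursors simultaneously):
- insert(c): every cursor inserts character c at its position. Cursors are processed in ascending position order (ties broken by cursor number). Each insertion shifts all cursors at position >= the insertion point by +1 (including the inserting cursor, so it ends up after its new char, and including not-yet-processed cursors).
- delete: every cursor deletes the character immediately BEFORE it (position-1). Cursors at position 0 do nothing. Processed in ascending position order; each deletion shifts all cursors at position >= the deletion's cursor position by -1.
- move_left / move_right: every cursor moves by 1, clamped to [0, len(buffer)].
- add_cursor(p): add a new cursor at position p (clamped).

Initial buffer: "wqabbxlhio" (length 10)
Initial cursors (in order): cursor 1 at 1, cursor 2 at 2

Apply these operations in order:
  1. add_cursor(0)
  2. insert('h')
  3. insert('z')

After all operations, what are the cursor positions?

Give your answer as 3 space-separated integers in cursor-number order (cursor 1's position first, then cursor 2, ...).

Answer: 5 8 2

Derivation:
After op 1 (add_cursor(0)): buffer="wqabbxlhio" (len 10), cursors c3@0 c1@1 c2@2, authorship ..........
After op 2 (insert('h')): buffer="hwhqhabbxlhio" (len 13), cursors c3@1 c1@3 c2@5, authorship 3.1.2........
After op 3 (insert('z')): buffer="hzwhzqhzabbxlhio" (len 16), cursors c3@2 c1@5 c2@8, authorship 33.11.22........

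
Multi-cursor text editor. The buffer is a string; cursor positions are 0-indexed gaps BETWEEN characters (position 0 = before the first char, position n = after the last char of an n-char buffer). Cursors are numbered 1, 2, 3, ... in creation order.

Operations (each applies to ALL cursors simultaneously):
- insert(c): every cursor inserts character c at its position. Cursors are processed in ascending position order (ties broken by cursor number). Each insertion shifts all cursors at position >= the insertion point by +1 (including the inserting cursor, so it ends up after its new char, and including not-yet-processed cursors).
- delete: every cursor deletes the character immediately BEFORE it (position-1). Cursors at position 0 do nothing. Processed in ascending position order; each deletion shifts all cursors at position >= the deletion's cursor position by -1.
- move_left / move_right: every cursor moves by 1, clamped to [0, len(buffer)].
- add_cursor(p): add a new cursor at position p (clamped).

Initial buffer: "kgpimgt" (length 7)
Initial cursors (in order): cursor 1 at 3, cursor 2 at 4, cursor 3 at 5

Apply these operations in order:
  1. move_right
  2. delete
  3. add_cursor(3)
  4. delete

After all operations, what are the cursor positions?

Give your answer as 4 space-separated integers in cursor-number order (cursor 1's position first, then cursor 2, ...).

Answer: 0 0 0 0

Derivation:
After op 1 (move_right): buffer="kgpimgt" (len 7), cursors c1@4 c2@5 c3@6, authorship .......
After op 2 (delete): buffer="kgpt" (len 4), cursors c1@3 c2@3 c3@3, authorship ....
After op 3 (add_cursor(3)): buffer="kgpt" (len 4), cursors c1@3 c2@3 c3@3 c4@3, authorship ....
After op 4 (delete): buffer="t" (len 1), cursors c1@0 c2@0 c3@0 c4@0, authorship .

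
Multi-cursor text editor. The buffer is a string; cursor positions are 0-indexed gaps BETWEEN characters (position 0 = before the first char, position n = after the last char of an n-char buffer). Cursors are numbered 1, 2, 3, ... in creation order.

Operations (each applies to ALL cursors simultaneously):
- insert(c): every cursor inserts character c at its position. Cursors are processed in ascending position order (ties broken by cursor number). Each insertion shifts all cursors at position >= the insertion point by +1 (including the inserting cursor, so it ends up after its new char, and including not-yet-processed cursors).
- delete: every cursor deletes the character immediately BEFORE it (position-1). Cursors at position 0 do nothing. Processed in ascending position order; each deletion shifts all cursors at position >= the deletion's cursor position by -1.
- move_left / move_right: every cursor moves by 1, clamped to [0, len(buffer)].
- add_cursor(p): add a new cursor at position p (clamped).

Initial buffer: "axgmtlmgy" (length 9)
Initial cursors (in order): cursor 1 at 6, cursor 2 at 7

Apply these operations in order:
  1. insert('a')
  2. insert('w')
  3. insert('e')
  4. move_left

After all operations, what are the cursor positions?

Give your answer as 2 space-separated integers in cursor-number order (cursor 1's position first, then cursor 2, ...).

Answer: 8 12

Derivation:
After op 1 (insert('a')): buffer="axgmtlamagy" (len 11), cursors c1@7 c2@9, authorship ......1.2..
After op 2 (insert('w')): buffer="axgmtlawmawgy" (len 13), cursors c1@8 c2@11, authorship ......11.22..
After op 3 (insert('e')): buffer="axgmtlawemawegy" (len 15), cursors c1@9 c2@13, authorship ......111.222..
After op 4 (move_left): buffer="axgmtlawemawegy" (len 15), cursors c1@8 c2@12, authorship ......111.222..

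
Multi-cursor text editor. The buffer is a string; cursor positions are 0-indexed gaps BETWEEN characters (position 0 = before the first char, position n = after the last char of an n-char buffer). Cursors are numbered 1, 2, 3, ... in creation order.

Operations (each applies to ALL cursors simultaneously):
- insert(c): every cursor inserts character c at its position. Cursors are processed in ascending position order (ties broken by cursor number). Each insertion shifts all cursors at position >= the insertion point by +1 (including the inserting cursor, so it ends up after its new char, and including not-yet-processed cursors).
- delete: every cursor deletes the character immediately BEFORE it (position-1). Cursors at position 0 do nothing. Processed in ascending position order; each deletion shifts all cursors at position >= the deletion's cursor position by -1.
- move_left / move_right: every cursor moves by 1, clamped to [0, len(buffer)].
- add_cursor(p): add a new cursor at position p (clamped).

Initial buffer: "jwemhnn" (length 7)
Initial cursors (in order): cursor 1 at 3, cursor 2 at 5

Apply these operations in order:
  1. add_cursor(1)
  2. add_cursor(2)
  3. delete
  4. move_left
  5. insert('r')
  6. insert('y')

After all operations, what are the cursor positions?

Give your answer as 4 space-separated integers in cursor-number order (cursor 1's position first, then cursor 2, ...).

After op 1 (add_cursor(1)): buffer="jwemhnn" (len 7), cursors c3@1 c1@3 c2@5, authorship .......
After op 2 (add_cursor(2)): buffer="jwemhnn" (len 7), cursors c3@1 c4@2 c1@3 c2@5, authorship .......
After op 3 (delete): buffer="mnn" (len 3), cursors c1@0 c3@0 c4@0 c2@1, authorship ...
After op 4 (move_left): buffer="mnn" (len 3), cursors c1@0 c2@0 c3@0 c4@0, authorship ...
After op 5 (insert('r')): buffer="rrrrmnn" (len 7), cursors c1@4 c2@4 c3@4 c4@4, authorship 1234...
After op 6 (insert('y')): buffer="rrrryyyymnn" (len 11), cursors c1@8 c2@8 c3@8 c4@8, authorship 12341234...

Answer: 8 8 8 8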